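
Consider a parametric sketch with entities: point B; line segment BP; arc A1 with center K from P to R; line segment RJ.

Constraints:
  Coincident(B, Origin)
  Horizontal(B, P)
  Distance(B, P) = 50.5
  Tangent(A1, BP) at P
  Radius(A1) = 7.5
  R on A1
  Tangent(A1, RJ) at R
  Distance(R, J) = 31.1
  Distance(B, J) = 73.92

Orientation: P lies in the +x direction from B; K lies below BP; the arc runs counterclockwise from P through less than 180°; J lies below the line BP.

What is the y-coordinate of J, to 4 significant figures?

-36.32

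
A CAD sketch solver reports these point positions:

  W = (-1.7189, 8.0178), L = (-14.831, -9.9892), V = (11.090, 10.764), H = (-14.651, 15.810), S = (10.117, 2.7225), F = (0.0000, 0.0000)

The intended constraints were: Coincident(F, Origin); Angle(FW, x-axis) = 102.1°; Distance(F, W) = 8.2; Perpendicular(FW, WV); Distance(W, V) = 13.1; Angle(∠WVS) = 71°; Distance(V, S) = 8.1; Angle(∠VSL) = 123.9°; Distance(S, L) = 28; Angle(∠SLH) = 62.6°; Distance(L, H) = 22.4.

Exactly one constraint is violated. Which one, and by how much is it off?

Distance(L, H) = 22.4 — off by 3.40.

F = (0.00, 0.00) ✓; FW at 102.1° ✓; |FW| = 8.200 ✓; ∠(FW, WV) = 90.00° ✓; |WV| = 13.10 ✓; ∠WVS = 71.00° ✓; |VS| = 8.100 ✓; ∠VSL = 123.9° ✓; |SL| = 28.00 ✓; ∠SLH = 62.60° ✓; |LH| = 25.80 ✗.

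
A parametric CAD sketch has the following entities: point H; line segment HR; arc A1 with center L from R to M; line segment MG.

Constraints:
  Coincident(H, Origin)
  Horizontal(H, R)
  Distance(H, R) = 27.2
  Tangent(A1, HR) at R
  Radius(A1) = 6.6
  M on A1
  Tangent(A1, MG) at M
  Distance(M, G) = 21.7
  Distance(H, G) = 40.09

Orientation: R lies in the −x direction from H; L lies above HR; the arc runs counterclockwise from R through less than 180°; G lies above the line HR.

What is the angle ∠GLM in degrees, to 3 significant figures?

73.1°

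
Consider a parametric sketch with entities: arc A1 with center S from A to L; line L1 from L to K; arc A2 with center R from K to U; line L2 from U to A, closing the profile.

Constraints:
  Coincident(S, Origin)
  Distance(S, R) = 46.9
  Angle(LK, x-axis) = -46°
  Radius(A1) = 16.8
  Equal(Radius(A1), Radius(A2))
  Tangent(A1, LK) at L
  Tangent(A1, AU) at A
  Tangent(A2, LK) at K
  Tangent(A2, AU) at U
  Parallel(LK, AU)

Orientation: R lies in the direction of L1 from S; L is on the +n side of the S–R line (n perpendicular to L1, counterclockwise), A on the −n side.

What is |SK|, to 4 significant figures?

49.82

The slot axis is L1's direction at -46.0°, so u = (cos -46.0°, sin -46.0°) = (0.6947, -0.7193) and n = (−sin -46.0°, cos -46.0°) = (0.7193, 0.6947). S is at the origin and R lies 46.9 along u from S, so R = 46.9·u = (32.58, -33.74). Tangency of A1 to both parallel lines with radius 16.8 puts L and A at S ± 16.8·n: L = (12.08, 11.67), A = (-12.08, -11.67). Equal radii place K and U the same way about R: K = R + 16.8·n = (44.66, -22.07), U = R − 16.8·n = (20.49, -45.41). Then |SK| = |K − S| = 49.82.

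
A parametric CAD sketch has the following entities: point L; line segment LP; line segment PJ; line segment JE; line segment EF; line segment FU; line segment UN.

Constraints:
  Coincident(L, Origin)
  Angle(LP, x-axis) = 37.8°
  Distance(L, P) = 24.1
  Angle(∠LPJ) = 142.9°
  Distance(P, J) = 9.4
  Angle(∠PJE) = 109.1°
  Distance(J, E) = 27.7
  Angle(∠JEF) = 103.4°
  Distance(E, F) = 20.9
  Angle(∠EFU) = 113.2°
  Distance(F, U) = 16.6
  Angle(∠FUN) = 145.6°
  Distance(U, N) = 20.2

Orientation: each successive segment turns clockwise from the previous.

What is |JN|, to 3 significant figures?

31.0

∠EFU = 113.2° gives FU at 146° from the x-axis; with |FU| = 16.6, U = (6.51, -13.4). ∠FUN = 145.6° gives UN at 112° from the x-axis; with |UN| = 20.2, N = (-1.06, 5.29). Then |JN| = |N − J| = 31.0.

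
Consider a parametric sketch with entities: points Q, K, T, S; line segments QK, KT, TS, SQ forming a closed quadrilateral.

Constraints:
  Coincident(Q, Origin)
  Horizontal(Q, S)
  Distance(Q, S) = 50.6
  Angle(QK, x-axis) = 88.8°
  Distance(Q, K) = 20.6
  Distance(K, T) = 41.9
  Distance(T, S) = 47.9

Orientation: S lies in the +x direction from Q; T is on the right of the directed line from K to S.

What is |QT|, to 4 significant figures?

22.00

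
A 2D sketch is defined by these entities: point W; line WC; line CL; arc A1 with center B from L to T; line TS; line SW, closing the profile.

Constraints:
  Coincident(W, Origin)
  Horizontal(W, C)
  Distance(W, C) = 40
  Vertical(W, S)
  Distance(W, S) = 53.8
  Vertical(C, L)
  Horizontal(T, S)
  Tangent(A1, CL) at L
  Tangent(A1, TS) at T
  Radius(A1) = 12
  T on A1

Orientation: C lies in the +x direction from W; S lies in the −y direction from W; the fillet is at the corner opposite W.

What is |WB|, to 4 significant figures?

50.31

W and S share the same x with |WS| = 53.8 and S on the −y side, so S = (0.000, -53.80). The virtual corner opposite W is at (40.00, -53.80). A1 meets CL tangentially, so BL is at right angles to CL and since A1 is tangent to TS there, BT ⟂ TS, with radius 12.0, so the center B sits 12.0 in from both sides at B = (28.00, -41.80). Then |WB| = |B − W| = 50.31.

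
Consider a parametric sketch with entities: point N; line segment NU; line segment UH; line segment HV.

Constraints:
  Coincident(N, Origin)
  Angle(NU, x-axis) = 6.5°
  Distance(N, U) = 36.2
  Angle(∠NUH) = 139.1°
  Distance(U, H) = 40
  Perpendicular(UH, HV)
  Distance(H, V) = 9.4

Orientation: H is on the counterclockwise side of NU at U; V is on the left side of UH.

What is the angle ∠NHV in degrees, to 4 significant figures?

70.62°

N is at the origin; NU runs at 6.5° with length 36.2, so U = 36.2·(cos 6.5°, sin 6.5°) = (35.97, 4.098). ∠NUH = 139.1°, so UH runs at 6.5° + (180° − 139.1°) = 47.40° from the x-axis; with |UH| = 40.0, H = U + 40.0·(cos 47.40°, sin 47.40°) = (63.04, 33.54). UH ⟂ HV; with |HV| = 9.4 on the left of UH, V = H + 9.4·(-0.7361, 0.6769) = (56.12, 39.90). Then cos ∠NHV = HN·HV / (|HN||HV|), giving 70.62°.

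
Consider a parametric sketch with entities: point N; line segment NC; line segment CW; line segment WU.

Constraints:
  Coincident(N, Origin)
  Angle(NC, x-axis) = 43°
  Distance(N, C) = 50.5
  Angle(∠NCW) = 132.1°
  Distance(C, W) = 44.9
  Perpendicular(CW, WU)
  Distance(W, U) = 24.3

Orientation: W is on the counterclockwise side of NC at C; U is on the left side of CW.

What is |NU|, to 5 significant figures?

79.850

N is at the origin; NC runs at 43.0° with length 50.5, so C = 50.5·(cos 43.0°, sin 43.0°) = (36.933, 34.441). ∠NCW = 132.1°, so CW runs at 43.0° + (180° − 132.1°) = 90.900° from the x-axis; with |CW| = 44.9, W = C + 44.9·(cos 90.900°, sin 90.900°) = (36.228, 79.335). CW is perpendicular to WU; with |WU| = 24.3 on the left of CW, U = W + 24.3·(-0.99988, -0.015707) = (11.931, 78.954). Then |NU| = |U − N| = 79.850.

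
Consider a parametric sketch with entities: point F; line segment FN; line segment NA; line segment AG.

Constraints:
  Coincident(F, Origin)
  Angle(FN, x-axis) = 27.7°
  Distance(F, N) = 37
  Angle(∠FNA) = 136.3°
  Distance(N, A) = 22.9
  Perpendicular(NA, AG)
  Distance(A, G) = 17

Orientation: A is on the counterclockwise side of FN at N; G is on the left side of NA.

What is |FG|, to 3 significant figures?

50.4

∠FNA = 136.3°, so NA runs at 27.7° + (180° − 136.3°) = 71.4° from the x-axis; with |NA| = 22.9, A = N + 22.9·(cos 71.4°, sin 71.4°) = (40.1, 38.9). NA is perpendicular to AG; with |AG| = 17.0 on the left of NA, G = A + 17.0·(-0.948, 0.319) = (24.0, 44.3). Then |FG| = |G − F| = 50.4.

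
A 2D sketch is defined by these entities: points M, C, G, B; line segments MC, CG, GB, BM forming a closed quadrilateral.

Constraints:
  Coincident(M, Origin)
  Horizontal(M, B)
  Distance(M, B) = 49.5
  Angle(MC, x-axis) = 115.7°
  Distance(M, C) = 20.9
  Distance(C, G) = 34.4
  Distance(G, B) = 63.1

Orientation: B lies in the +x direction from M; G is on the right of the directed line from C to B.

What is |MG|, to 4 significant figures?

19.38

M is at the origin; M and B share the same y with |MB| = 49.5 and B in +x, so B = (49.5, 0). MC runs at 115.7° with |MC| = 20.9, so C = (-9.063, 18.83). G is determined by |CG| = 34.4 and |GB| = 63.1 together: it lies at the intersection of circle(C, 34.4) and circle(B, 63.1). With |CB| = 61.52, the foot of the radical line on CB is 8.015 from C and the perpendicular offset is √(34.4² − 8.015²) = 33.45. Taking the right-of-CB solution: G = (-11.67, -15.47).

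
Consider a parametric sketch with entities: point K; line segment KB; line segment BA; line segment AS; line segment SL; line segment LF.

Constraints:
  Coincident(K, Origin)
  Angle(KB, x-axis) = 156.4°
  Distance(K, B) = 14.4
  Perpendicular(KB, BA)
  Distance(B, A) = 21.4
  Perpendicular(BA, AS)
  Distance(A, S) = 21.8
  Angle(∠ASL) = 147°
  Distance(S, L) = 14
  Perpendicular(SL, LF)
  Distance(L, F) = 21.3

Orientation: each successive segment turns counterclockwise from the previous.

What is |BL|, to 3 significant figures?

36.3

BA ⟂ AS, so AS runs at -23.6°; with |AS| = 21.8, S = (-1.79, -22.6). ∠ASL = 147.0° gives SL at 9.40° from the x-axis; with |SL| = 14.0, L = (12.0, -20.3). Then |BL| = |L − B| = 36.3.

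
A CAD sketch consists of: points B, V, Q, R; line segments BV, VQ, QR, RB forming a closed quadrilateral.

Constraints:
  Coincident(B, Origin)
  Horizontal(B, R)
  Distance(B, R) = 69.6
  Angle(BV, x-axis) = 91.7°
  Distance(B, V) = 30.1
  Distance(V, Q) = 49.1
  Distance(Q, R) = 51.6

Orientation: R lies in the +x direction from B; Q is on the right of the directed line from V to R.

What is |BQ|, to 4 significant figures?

24.63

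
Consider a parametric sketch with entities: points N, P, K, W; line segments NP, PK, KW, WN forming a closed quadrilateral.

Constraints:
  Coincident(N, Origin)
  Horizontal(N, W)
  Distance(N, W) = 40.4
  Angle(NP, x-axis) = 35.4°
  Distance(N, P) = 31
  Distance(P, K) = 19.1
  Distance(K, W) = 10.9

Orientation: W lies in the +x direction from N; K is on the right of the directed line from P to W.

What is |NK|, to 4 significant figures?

29.53

Checks: |PK| = 19.10 ✓; |KW| = 10.90 ✓.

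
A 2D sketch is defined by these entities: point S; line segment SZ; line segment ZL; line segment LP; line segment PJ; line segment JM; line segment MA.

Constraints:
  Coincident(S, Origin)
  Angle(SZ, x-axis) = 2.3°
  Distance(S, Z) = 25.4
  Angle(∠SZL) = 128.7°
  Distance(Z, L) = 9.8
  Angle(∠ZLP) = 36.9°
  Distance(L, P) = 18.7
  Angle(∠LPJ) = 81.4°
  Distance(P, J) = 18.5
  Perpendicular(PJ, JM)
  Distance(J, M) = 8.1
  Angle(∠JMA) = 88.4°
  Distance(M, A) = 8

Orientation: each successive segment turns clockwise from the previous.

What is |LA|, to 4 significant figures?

13.12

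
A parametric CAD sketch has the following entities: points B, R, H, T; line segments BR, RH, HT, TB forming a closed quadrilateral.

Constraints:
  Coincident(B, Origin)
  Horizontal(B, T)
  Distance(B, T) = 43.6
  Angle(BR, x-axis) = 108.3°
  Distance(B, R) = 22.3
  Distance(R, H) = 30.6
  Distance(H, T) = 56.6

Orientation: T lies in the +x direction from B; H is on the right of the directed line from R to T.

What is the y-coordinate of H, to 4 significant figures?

-8.968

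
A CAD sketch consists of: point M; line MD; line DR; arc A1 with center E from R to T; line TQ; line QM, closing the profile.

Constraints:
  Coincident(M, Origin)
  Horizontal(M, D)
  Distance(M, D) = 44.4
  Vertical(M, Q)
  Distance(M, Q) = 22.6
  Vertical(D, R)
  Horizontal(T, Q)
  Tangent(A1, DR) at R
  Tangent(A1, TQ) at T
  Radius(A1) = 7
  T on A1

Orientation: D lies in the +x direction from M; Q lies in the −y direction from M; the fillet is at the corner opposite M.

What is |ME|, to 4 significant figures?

40.52

MQ is vertical with |MQ| = 22.6 and Q on the −y side, so Q = (0.000, -22.60). The virtual corner opposite M is at (44.40, -22.60). A1 meets DR tangentially, so ER is at right angles to DR and since A1 is tangent to TQ there, ET ⟂ TQ, with radius 7.0, so the center E sits 7.0 in from both sides at E = (37.40, -15.60). Then |ME| = |E − M| = 40.52.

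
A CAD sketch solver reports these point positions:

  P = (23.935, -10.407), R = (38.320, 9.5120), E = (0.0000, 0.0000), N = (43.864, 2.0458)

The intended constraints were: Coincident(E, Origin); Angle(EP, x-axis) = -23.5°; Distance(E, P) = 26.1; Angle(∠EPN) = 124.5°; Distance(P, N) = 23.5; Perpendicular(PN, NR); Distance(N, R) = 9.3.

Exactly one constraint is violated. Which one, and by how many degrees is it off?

Perpendicular(PN, NR) — off by 4.60°.

E = (0.00, 0.00) ✓; EP at -23.50° ✓; |EP| = 26.10 ✓; ∠EPN = 124.5° ✓; |PN| = 23.50 ✓; ∠(PN, NR) = 94.60° ✗; |NR| = 9.299 ✓.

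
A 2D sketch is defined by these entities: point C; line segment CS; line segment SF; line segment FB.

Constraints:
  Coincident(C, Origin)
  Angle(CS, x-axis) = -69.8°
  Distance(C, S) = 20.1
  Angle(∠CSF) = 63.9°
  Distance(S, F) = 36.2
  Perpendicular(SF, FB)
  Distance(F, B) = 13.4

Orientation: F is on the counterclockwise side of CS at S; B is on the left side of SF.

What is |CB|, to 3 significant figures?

27.7

C is at the origin; CS runs at -69.8° with length 20.1, so S = 20.1·(cos -69.8°, sin -69.8°) = (6.94, -18.9). ∠CSF = 63.9°, so SF runs at -69.8° + (180° − 63.9°) = 46.3° from the x-axis; with |SF| = 36.2, F = S + 36.2·(cos 46.3°, sin 46.3°) = (32.0, 7.31). SF ⟂ FB; with |FB| = 13.4 on the left of SF, B = F + 13.4·(-0.723, 0.691) = (22.3, 16.6). Then |CB| = |B − C| = 27.7.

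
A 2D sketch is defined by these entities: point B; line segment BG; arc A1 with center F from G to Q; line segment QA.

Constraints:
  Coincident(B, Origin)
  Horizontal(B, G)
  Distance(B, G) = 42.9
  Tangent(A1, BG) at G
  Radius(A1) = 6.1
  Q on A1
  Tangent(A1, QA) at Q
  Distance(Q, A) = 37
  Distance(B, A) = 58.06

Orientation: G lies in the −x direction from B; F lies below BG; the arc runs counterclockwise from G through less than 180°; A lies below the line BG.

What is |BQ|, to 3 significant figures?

49.4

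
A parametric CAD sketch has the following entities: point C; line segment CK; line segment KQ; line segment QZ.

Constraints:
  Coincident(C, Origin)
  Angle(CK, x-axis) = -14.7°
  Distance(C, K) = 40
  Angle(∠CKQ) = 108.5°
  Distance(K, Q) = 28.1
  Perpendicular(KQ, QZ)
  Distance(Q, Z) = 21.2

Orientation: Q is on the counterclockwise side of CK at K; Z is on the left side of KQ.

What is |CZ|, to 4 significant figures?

44.09

C is at the origin; CK runs at -14.7° with length 40.0, so K = 40.0·(cos -14.7°, sin -14.7°) = (38.69, -10.15). ∠CKQ = 108.5°, so KQ runs at -14.7° + (180° − 108.5°) = 56.80° from the x-axis; with |KQ| = 28.1, Q = K + 28.1·(cos 56.80°, sin 56.80°) = (54.08, 13.36). The perpendicularity gives QZ at right angles to KQ; with |QZ| = 21.2 on the left of KQ, Z = Q + 21.2·(-0.8368, 0.5476) = (36.34, 24.97). Then |CZ| = |Z − C| = 44.09.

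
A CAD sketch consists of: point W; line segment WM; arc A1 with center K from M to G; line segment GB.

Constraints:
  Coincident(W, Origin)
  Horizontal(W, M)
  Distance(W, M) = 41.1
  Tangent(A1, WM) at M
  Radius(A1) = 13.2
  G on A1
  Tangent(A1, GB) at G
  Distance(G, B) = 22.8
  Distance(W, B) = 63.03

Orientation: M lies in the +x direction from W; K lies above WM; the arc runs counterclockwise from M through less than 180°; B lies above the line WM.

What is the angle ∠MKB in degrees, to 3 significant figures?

159°

W is at the origin; W and M share the same y with |WM| = 41.1 and M on the +x side, so M = (41.1, 0.00). A1 meets WM tangentially, so KM is at right angles to WM, so K = M + (0, 13.2) = (41.1, 13.2). Since KG ⟂ GB (tangency), |KB| = √(13.2² + 22.8²) = 26.3 regardless of where G sits on A1. So B lies on both circle(W, 63.03) and circle(K, 26.3); the above-WM intersection is B = (50.4, 37.8). G is the foot of the tangent from B: G = (54.1, 15.4).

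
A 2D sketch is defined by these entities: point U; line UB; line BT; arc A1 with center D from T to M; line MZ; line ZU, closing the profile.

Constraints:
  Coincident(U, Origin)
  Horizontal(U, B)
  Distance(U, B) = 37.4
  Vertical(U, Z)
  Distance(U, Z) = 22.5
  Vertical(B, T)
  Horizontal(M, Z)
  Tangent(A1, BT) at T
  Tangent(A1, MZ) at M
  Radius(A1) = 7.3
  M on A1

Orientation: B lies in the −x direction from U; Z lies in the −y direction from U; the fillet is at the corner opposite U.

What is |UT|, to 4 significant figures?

40.37

U is at the origin; U and B share the same y with |UB| = 37.4 and B on the −x side, so B = (-37.40, 0.000). U and Z share the same x with |UZ| = 22.5 and Z on the −y side, so Z = (0.000, -22.50). The virtual corner opposite U is at (-37.40, -22.50). Since A1 is tangent to BT there, DT ⟂ BT and tangency of A1 to MZ means the radius DM is perpendicular to MZ, with radius 7.3, so the center D sits 7.3 in from both sides at D = (-30.10, -15.20). That places the tangent points at T = (-37.40, -15.20) on BT and M = (-30.10, -22.50) on MZ. Then |UT| = |T − U| = 40.37.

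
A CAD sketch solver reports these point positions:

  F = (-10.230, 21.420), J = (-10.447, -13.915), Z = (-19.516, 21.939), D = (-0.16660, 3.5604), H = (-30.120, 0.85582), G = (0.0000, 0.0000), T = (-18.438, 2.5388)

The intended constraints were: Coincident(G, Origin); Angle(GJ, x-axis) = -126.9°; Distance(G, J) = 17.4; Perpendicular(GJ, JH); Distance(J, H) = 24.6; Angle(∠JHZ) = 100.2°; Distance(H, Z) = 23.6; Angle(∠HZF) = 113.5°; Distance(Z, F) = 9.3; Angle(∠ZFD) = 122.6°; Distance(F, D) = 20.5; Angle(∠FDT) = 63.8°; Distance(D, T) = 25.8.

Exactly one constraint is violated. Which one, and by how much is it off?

Distance(D, T) = 25.8 — off by 7.50.

G = (0.00, 0.00) ✓; GJ at -126.9° ✓; |GJ| = 17.40 ✓; ∠(GJ, JH) = 90.00° ✓; |JH| = 24.60 ✓; ∠JHZ = 100.2° ✓; |HZ| = 23.60 ✓; ∠HZF = 113.5° ✓; |ZF| = 9.300 ✓; ∠ZFD = 122.6° ✓; |FD| = 20.50 ✓; ∠FDT = 63.80° ✓; |DT| = 18.30 ✗.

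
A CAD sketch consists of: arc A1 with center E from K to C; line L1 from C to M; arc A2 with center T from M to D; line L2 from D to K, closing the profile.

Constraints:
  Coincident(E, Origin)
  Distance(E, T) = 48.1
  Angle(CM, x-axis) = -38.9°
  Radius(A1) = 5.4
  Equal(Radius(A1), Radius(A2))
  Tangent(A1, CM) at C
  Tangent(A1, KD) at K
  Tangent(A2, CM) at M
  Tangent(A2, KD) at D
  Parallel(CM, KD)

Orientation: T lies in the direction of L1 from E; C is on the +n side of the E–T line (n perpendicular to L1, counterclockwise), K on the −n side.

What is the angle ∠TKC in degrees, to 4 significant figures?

83.59°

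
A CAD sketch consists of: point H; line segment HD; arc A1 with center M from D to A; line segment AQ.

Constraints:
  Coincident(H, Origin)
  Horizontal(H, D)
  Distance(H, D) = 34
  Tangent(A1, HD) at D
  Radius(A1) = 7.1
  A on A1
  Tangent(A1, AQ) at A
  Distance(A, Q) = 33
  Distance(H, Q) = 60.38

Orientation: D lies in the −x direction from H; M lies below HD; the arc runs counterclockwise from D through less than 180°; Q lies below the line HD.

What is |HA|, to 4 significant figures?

41.42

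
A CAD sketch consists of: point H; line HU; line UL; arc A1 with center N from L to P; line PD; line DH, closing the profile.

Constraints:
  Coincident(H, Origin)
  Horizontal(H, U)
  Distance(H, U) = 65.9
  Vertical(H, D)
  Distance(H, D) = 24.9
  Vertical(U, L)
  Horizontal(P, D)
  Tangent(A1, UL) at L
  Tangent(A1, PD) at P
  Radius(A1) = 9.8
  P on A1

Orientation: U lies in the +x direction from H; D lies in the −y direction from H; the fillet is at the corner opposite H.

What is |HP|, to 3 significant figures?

61.4

H is at the origin; HU is horizontal with |HU| = 65.9 and U on the +x side, so U = (65.9, 0.00). HD is vertical with |HD| = 24.9 and D on the −y side, so D = (0.00, -24.9). The virtual corner opposite H is at (65.9, -24.9). Since A1 is tangent to UL there, NL ⟂ UL and since A1 is tangent to PD there, NP ⟂ PD, with radius 9.8, so the center N sits 9.8 in from both sides at N = (56.1, -15.1). That places the tangent points at L = (65.9, -15.1) on UL and P = (56.1, -24.9) on PD. Then |HP| = |P − H| = 61.4.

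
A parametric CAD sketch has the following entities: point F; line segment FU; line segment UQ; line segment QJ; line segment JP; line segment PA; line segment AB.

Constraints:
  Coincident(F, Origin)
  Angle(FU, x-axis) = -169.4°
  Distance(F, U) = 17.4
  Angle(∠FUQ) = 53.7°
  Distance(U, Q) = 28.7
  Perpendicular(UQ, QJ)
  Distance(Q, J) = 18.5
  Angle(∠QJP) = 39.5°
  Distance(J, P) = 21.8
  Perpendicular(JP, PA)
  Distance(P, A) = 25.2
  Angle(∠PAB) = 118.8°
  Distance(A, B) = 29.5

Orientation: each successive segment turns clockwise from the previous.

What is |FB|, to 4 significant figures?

54.27

F is at the origin; FU runs at -169.4° with length 17.4, so U = (-17.10, -3.201). ∠FUQ = 53.7° gives UQ at 64.30° from the x-axis; with |UQ| = 28.7, Q = (-4.657, 22.66). The perpendicularity gives QJ at right angles to UQ, so QJ runs at -25.70°; with |QJ| = 18.5, J = (12.01, 14.64). ∠QJP = 39.5° gives JP at -166.2° from the x-axis; with |JP| = 21.8, P = (-9.158, 9.437). JP is perpendicular to PA, so PA runs at 103.8°; with |PA| = 25.2, A = (-15.17, 33.91). ∠PAB = 118.8° gives AB at 42.60° from the x-axis; with |AB| = 29.5, B = (6.546, 53.88). Then |FB| = |B − F| = 54.27.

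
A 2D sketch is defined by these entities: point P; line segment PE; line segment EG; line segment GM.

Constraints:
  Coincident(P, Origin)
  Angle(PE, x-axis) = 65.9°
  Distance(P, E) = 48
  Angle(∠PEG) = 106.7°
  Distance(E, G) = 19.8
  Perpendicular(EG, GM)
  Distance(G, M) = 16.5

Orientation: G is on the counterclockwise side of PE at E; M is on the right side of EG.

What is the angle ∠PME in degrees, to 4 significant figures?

21.93°

P is at the origin; PE runs at 65.9° with length 48.0, so E = 48.0·(cos 65.9°, sin 65.9°) = (19.60, 43.82). ∠PEG = 106.7°, so EG runs at 65.9° + (180° − 106.7°) = 139.2° from the x-axis; with |EG| = 19.8, G = E + 19.8·(cos 139.2°, sin 139.2°) = (4.611, 56.75). EG is perpendicular to GM; with |GM| = 16.5 on the right of EG, M = G + 16.5·(0.6534, 0.7570) = (15.39, 69.24). Then cos ∠PME = MP·ME / (|MP||ME|), giving 21.93°.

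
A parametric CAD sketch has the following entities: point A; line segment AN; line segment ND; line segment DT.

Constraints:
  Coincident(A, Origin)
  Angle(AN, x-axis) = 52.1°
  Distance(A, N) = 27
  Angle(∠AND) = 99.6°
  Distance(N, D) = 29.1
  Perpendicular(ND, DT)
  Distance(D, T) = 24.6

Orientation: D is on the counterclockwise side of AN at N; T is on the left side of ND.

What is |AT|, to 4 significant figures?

33.66

∠AND = 99.6°, so ND runs at 52.1° + (180° − 99.6°) = 132.5° from the x-axis; with |ND| = 29.1, D = N + 29.1·(cos 132.5°, sin 132.5°) = (-3.074, 42.76). ND ⟂ DT; with |DT| = 24.6 on the left of ND, T = D + 24.6·(-0.7373, -0.6756) = (-21.21, 26.14). Then |AT| = |T − A| = 33.66.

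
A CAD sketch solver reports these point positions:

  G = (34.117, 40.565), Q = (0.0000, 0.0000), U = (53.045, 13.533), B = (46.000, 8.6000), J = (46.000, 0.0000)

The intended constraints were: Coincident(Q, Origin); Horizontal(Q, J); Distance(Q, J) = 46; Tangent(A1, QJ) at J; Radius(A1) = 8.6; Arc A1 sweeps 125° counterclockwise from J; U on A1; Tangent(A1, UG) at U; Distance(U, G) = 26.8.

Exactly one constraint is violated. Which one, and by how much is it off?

Distance(U, G) = 26.8 — off by 6.20.

Q = (0.00, 0.00) ✓; Q.y = 0.00, J.y = 0.00 ✓; |QJ| = 46.00 ✓; ∠(BJ, JQ) = 90.00° ✓; |BJ| = 8.600 ✓; bearing(B→U) − bearing(B→J) = 125.0° ✓; |BU| = 8.600 ✓; ∠(BU, UG) = 90.00° ✓; |UG| = 33.00 ✗.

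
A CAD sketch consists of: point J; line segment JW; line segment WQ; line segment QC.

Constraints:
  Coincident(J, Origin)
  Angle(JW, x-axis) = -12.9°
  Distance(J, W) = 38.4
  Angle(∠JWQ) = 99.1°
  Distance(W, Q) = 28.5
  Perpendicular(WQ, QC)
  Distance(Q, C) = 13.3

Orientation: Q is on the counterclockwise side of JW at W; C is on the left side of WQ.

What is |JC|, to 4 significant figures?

42.44

J is at the origin; JW runs at -12.9° with length 38.4, so W = 38.4·(cos -12.9°, sin -12.9°) = (37.43, -8.573). ∠JWQ = 99.1°, so WQ runs at -12.9° + (180° − 99.1°) = 68.00° from the x-axis; with |WQ| = 28.5, Q = W + 28.5·(cos 68.00°, sin 68.00°) = (48.11, 17.85). WQ is perpendicular to QC; with |QC| = 13.3 on the left of WQ, C = Q + 13.3·(-0.9272, 0.3746) = (35.78, 22.83). Then |JC| = |C − J| = 42.44.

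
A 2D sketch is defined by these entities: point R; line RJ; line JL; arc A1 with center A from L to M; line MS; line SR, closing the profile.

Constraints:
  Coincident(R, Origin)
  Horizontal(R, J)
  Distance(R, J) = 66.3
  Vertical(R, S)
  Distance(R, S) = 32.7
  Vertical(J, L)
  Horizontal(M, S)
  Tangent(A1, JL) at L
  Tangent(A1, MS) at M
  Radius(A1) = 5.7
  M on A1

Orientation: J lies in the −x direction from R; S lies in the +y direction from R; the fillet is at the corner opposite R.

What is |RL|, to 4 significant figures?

71.59

R is at the origin; RJ is horizontal with |RJ| = 66.3 and J on the −x side, so J = (-66.30, 0.000). R and S share the same x with |RS| = 32.7 and S on the +y side, so S = (0.000, 32.70). The virtual corner opposite R is at (-66.30, 32.70). Tangency of A1 to JL means the radius AL is perpendicular to JL and tangency of A1 to MS means the radius AM is perpendicular to MS, with radius 5.7, so the center A sits 5.7 in from both sides at A = (-60.60, 27.00). That places the tangent points at L = (-66.30, 27.00) on JL and M = (-60.60, 32.70) on MS. Then |RL| = |L − R| = 71.59.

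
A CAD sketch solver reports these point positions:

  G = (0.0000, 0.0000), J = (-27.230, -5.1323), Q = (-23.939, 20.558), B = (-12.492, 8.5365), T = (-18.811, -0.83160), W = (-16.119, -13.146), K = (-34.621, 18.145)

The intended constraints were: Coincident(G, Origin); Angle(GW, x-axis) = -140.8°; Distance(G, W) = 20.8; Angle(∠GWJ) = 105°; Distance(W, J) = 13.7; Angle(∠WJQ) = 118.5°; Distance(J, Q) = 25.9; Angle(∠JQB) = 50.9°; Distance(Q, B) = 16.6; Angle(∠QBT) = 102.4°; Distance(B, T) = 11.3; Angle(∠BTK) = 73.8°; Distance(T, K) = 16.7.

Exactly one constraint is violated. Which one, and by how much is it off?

Distance(T, K) = 16.7 — off by 8.00.

G = (0.00, 0.00) ✓; GW at -140.8° ✓; |GW| = 20.80 ✓; ∠GWJ = 105.0° ✓; |WJ| = 13.70 ✓; ∠WJQ = 118.5° ✓; |JQ| = 25.90 ✓; ∠JQB = 50.90° ✓; |QB| = 16.60 ✓; ∠QBT = 102.4° ✓; |BT| = 11.30 ✓; ∠BTK = 73.80° ✓; |TK| = 24.70 ✗.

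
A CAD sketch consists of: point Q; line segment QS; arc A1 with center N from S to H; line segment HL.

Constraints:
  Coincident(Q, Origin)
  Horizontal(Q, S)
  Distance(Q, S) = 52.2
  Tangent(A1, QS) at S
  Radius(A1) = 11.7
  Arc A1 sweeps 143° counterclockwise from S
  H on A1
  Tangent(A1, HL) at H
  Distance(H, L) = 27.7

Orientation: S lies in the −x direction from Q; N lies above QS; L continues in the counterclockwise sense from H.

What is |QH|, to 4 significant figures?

49.82

A1 meets QS tangentially, so NS is at right angles to QS, so N = S + (0, 11.7) = (-52.20, 11.70). On A1, S sits at bearing -90° from N; a 143° counterclockwise sweep puts H at bearing 53°, so H = N + 11.7·(cos 53°, sin 53°) = (-45.16, 21.04). Then |QH| = |H − Q| = 49.82.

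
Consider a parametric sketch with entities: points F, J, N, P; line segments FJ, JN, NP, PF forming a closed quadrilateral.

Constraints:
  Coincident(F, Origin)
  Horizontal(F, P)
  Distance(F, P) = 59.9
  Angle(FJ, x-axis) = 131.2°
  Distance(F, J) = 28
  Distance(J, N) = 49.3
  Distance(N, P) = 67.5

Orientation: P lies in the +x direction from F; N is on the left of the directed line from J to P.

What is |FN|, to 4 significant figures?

56.65

F is at the origin; F and P share the same y with |FP| = 59.9 and P in +x, so P = (59.9, 0). FJ runs at 131.2° with |FJ| = 28.0, so J = (-18.44, 21.07). N is determined by |JN| = 49.3 and |NP| = 67.5 together: it lies at the intersection of circle(J, 49.3) and circle(P, 67.5). With |JP| = 81.13, the foot of the radical line on JP is 27.46 from J and the perpendicular offset is √(49.3² − 27.46²) = 40.94. Taking the left-of-JP solution: N = (18.71, 53.47).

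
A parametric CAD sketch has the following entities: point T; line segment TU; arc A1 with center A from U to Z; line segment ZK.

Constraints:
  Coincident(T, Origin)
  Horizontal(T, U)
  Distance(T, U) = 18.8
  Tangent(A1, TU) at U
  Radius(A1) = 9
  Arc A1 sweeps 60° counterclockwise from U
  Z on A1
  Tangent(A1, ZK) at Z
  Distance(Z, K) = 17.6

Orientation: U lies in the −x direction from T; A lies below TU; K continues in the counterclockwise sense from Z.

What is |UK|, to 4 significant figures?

25.79

T is at the origin; T and U share the same y with |TU| = 18.8 and U on the −x side, so U = (-18.80, 0.000). A1 meets TU tangentially, so AU is at right angles to TU, so A = U + (0, -9) = (-18.80, -9.000). On A1, U sits at bearing 90° from A; a 60° counterclockwise sweep puts Z at bearing 150°, so Z = A + 9.0·(cos 150°, sin 150°) = (-26.59, -4.500). The tangent condition forces AZ to be normal to ZK, so ZK runs along (−sin 150°, cos 150°); with |ZK| = 17.6, K = (-35.39, -19.74). Then |UK| = |K − U| = 25.79.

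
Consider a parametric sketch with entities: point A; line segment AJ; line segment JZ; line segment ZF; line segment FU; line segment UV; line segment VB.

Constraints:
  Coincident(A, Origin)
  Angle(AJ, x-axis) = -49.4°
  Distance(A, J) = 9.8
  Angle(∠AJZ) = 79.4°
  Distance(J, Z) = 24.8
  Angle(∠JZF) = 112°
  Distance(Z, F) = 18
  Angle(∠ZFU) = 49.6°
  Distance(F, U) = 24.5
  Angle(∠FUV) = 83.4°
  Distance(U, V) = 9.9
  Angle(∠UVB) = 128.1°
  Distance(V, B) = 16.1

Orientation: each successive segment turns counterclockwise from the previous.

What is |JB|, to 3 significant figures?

28.4

A is at the origin; AJ runs at -49.4° with length 9.8, so J = (6.38, -7.44). ∠AJZ = 79.4° gives JZ at 51.2° from the x-axis; with |JZ| = 24.8, Z = (21.9, 11.9). ∠JZF = 112.0° gives ZF at 119° from the x-axis; with |ZF| = 18.0, F = (13.1, 27.6). ∠ZFU = 49.6° gives FU at -110° from the x-axis; with |FU| = 24.5, U = (4.60, 4.64). ∠FUV = 83.4° gives UV at -13.8° from the x-axis; with |UV| = 9.9, V = (14.2, 2.27). ∠UVB = 128.1° gives VB at 38.1° from the x-axis; with |VB| = 16.1, B = (26.9, 12.2). Then |JB| = |B − J| = 28.4.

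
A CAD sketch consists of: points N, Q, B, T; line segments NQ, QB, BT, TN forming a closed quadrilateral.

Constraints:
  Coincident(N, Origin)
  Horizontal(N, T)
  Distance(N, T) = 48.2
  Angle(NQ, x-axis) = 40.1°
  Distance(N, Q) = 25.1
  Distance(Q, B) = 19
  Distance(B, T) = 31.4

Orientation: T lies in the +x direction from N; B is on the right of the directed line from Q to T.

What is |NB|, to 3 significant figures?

17.1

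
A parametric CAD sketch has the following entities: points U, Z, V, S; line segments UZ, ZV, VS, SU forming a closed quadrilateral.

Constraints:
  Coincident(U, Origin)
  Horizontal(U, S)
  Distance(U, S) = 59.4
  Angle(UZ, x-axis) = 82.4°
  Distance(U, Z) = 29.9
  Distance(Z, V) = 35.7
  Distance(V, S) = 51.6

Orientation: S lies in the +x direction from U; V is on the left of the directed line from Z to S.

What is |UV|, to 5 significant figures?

58.153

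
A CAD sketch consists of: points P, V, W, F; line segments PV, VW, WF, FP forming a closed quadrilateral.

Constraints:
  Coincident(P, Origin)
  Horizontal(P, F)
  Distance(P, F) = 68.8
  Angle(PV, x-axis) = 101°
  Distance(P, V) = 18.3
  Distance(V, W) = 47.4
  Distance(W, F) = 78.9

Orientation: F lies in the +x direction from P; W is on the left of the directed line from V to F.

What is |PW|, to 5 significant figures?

62.868

P is at the origin; P and F share the same y with |PF| = 68.8 and F in +x, so F = (68.8, 0). PV runs at 101.0° with |PV| = 18.3, so V = (-3.4918, 17.964). W is determined by |VW| = 47.4 and |WF| = 78.9 together: it lies at the intersection of circle(V, 47.4) and circle(F, 78.9). With |VF| = 74.490, the foot of the radical line on VF is 10.541 from V and the perpendicular offset is √(47.4² − 10.541²) = 46.213. Taking the left-of-VF solution: W = (17.882, 60.271).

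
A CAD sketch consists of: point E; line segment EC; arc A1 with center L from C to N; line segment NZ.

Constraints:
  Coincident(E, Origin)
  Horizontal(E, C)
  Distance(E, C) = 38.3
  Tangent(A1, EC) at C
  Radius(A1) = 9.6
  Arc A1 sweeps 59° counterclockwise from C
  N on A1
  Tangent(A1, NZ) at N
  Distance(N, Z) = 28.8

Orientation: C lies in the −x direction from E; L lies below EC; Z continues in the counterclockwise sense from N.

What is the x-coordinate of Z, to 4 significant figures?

-61.36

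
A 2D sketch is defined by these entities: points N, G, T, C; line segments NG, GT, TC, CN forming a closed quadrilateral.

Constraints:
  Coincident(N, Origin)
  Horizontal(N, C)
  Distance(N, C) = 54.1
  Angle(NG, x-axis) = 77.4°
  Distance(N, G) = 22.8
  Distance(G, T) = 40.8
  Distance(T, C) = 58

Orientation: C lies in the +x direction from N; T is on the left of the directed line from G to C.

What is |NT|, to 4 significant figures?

61.90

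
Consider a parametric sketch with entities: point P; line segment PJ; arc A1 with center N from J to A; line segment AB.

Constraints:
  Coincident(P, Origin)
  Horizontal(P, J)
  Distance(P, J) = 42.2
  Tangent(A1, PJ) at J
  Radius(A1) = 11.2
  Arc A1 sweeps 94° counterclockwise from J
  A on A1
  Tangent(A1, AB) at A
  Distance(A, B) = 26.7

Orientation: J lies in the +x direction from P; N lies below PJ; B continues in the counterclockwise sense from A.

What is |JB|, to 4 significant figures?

39.72

P is at the origin; PJ is horizontal with |PJ| = 42.2 and J on the +x side, so J = (42.20, 0.000). A1 meets PJ tangentially, so NJ is at right angles to PJ, so N = J + (0, -11.2) = (42.20, -11.20). On A1, J sits at bearing 90° from N; a 94° counterclockwise sweep puts A at bearing 184°, so A = N + 11.2·(cos 184°, sin 184°) = (31.03, -11.98). The tangent condition forces NA to be normal to AB, so AB runs along (−sin 184°, cos 184°); with |AB| = 26.7, B = (32.89, -38.62). Then |JB| = |B − J| = 39.72.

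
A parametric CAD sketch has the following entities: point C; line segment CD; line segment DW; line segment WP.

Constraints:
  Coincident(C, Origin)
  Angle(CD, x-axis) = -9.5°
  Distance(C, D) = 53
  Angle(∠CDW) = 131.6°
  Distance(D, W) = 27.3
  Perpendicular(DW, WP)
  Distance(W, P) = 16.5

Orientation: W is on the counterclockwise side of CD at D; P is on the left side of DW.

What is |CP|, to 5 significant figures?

66.633

∠CDW = 131.6°, so DW runs at -9.5° + (180° − 131.6°) = 38.900° from the x-axis; with |DW| = 27.3, W = D + 27.3·(cos 38.900°, sin 38.900°) = (73.519, 8.3959). DW is perpendicular to WP; with |WP| = 16.5 on the left of DW, P = W + 16.5·(-0.62796, 0.77824) = (63.158, 21.237). Then |CP| = |P − C| = 66.633.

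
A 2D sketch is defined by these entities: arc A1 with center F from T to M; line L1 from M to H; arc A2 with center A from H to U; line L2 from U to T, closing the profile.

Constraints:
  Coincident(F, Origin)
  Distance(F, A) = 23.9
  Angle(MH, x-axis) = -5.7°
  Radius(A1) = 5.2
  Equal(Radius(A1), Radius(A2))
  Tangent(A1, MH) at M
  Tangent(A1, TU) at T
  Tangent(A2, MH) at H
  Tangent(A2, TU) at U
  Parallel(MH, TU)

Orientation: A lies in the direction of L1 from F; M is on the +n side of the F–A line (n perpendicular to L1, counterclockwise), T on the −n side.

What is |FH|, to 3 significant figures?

24.5

Tangency of A1 to both parallel lines with radius 5.2 puts M and T at F ± 5.2·n: M = (0.516, 5.17), T = (-0.516, -5.17). Equal radii place H and U the same way about A: H = A + 5.2·n = (24.3, 2.80), U = A − 5.2·n = (23.3, -7.55). Then |FH| = |H − F| = 24.5.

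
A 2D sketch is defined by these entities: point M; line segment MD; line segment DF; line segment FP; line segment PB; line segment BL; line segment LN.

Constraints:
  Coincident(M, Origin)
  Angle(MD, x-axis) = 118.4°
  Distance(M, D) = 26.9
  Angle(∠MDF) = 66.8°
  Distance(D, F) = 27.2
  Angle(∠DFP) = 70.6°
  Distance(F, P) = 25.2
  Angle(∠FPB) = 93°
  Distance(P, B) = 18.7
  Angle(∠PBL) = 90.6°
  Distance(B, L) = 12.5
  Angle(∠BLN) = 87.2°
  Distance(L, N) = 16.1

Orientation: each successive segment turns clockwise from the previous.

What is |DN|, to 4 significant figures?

22.73

∠PBL = 90.6° gives BL at 79.40° from the x-axis; with |BL| = 12.5, L = (-7.932, 17.62). ∠BLN = 87.2° gives LN at -13.40° from the x-axis; with |LN| = 16.1, N = (7.729, 13.89). Then |DN| = |N − D| = 22.73.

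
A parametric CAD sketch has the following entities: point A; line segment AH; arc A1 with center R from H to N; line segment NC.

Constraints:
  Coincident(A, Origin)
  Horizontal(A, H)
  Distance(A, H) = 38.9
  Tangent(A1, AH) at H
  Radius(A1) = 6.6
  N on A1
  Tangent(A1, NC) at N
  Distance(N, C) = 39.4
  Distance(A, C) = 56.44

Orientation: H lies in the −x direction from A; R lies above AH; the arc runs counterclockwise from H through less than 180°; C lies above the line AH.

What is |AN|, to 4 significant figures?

32.98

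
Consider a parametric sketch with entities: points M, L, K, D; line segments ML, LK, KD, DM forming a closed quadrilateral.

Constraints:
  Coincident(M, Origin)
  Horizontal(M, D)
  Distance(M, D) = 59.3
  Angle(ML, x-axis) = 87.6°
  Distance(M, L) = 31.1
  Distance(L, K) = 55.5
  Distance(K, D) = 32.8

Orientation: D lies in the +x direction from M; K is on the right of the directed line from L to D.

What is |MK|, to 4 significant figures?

34.61

Checks: |LK| = 55.50 ✓; |KD| = 32.80 ✓.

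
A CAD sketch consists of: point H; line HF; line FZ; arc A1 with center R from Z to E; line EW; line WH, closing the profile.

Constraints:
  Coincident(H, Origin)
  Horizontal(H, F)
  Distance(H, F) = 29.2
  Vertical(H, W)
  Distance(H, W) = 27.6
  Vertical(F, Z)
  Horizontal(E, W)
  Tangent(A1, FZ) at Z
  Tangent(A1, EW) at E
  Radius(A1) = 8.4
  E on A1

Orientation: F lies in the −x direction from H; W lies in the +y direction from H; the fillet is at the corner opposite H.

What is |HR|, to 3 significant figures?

28.3

HW is vertical with |HW| = 27.6 and W on the +y side, so W = (0.00, 27.6). The virtual corner opposite H is at (-29.2, 27.6). Since A1 is tangent to FZ there, RZ ⟂ FZ and tangency of A1 to EW means the radius RE is perpendicular to EW, with radius 8.4, so the center R sits 8.4 in from both sides at R = (-20.8, 19.2). Then |HR| = |R − H| = 28.3.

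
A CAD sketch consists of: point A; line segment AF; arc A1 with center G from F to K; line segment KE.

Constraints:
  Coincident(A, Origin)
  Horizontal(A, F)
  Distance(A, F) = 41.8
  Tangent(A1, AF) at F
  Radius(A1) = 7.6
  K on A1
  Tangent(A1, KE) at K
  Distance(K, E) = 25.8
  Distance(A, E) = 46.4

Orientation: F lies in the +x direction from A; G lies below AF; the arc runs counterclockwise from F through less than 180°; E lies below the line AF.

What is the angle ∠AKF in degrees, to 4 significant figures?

124.9°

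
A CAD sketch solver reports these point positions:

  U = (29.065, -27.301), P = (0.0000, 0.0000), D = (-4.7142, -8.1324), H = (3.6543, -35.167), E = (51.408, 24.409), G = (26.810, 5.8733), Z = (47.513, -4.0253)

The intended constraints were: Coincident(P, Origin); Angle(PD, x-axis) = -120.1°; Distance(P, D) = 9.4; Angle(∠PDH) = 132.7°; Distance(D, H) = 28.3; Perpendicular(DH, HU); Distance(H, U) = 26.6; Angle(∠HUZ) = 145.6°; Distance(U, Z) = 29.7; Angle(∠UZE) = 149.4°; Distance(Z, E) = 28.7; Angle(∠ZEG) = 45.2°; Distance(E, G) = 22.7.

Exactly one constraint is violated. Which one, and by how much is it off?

Distance(E, G) = 22.7 — off by 8.10.

P = (0.00, 0.00) ✓; PD at -120.1° ✓; |PD| = 9.400 ✓; ∠PDH = 132.7° ✓; |DH| = 28.30 ✓; ∠(DH, HU) = 90.00° ✓; |HU| = 26.60 ✓; ∠HUZ = 145.6° ✓; |UZ| = 29.70 ✓; ∠UZE = 149.4° ✓; |ZE| = 28.70 ✓; ∠ZEG = 45.20° ✓; |EG| = 30.80 ✗.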